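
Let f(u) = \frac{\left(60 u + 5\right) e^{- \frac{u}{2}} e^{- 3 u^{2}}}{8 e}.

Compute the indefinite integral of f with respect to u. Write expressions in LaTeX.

F(u) = - \frac{5 e^{- 3 u^{2} - \frac{u}{2} - 1}}{4} + C

f matches the chain-rule pattern g'(h)*h' with inner function h(u) = - 3 u^{2} - \frac{u}{2} - 1; substituting w = h(u) collapses the integral.
Check: d/du[- \frac{5 e^{- 3 u^{2} - \frac{u}{2} - 1}}{4}] = \frac{\left(60 u + 5\right) e^{- \frac{u}{2}} e^{- 3 u^{2}}}{8 e} = f(u).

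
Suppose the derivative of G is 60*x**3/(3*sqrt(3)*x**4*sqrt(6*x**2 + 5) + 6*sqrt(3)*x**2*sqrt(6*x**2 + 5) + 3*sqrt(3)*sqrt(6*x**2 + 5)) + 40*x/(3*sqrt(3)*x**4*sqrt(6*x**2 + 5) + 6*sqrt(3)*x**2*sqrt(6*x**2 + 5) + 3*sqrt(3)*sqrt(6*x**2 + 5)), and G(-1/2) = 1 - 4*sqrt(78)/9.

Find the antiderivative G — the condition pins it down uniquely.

G(x) = 1 - 5*sqrt(2*x**2 + 5/3)/(3*x**2/2 + 3/2)

Recognize the product-rule pattern: G'(x) = u'v + uv' with u = -5/(3*x**2/2 + 3/2), v = sqrt(2*x**2 + 5/3), so integration by parts undoes it.
A general antiderivative is -5*sqrt(2*x**2 + 5/3)/(3*x**2/2 + 3/2) + C.
The condition gives C = 1 - 4*sqrt(78)/9 - (-4*sqrt(78)/9) = 1.
So G(x) = 1 - 5*sqrt(2*x**2 + 5/3)/(3*x**2/2 + 3/2).
Check: d/dx[1 - 5*sqrt(2*x**2 + 5/3)/(3*x**2/2 + 3/2)] = (60*x**3 + 40*x)/(3*sqrt(3)*x**4*sqrt(6*x**2 + 5) + 6*sqrt(3)*x**2*sqrt(6*x**2 + 5) + 3*sqrt(3)*sqrt(6*x**2 + 5)), which equals G'(x).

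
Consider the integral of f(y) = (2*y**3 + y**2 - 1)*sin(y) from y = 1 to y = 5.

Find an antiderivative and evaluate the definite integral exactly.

Recover f(y) by differentiating a candidate F(y); any mismatch rules it out.
F(y) = -2*y**3*cos(y) + 6*y**2*sin(y) - y**2*cos(y) + 2*y*sin(y) + 12*y*cos(y) - 12*sin(y) + 3*cos(y) is an antiderivative of f.
Check: d/dy[-2*y**3*cos(y) + 6*y**2*sin(y) - y**2*cos(y) + 2*y*sin(y) + 12*y*cos(y) - 12*sin(y) + 3*cos(y)] = 2*y**3*sin(y) + y**2*sin(y) - sin(y), which equals f(y).
F(5) = 148*sin(5) - 212*cos(5); F(1) = -4*sin(1) + 12*cos(1).
Integral = F(5) - F(1) = 148*sin(5) - 212*cos(5) - 12*cos(1) + 4*sin(1).

Antiderivative: F(y) = -2*y**3*cos(y) + 6*y**2*sin(y) - y**2*cos(y) + 2*y*sin(y) + 12*y*cos(y) - 12*sin(y) + 3*cos(y); value = 148*sin(5) - 212*cos(5) - 12*cos(1) + 4*sin(1)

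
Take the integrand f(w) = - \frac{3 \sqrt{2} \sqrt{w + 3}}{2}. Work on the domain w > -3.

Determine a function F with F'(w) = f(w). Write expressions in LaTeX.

An antiderivative is F(w) = - \frac{\left(2 w + 6\right)^{\frac{3}{2}}}{2}.

An antiderivative F(w) passes only if d/dw[F] lands on f(w) exactly.
Check: d/dw[- \frac{\left(2 w + 6\right)^{\frac{3}{2}}}{2}] = - \frac{3 \sqrt{2} \sqrt{w + 3}}{2} = f(w).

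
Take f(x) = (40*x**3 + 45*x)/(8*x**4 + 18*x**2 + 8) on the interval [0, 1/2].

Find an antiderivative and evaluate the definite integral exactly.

f matches the chain-rule pattern g'(h)*h' with inner function h(x) = 2*x**4/3 + 3*x**2/2 + 2/3; substituting u = h(x) collapses the integral.
F(x) = 5*log(2*x**4/3 + 3*x**2/2 + 2/3)/4 is an antiderivative of f.
Check: d/dx[5*log(2*x**4/3 + 3*x**2/2 + 2/3)/4] = (40*x**3 + 45*x)/(8*x**4 + 18*x**2 + 8) = f(x).
F(1/2) = 5*log(13/12)/4; F(0) = 5*log(2/3)/4.
Integral = F(1/2) - F(0) = 5*log(13/12)/4 - 5*log(2/3)/4.

Antiderivative: F(x) = 5*log(2*x**4/3 + 3*x**2/2 + 2/3)/4; value = 5*log(13/12)/4 - 5*log(2/3)/4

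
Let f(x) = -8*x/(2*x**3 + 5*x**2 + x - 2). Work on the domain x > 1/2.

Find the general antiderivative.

Factor the denominator ((x + 1)*(x + 2)*(2*x - 1)) and decompose: f = -16/(15*(2*x - 1)) + 16/(5*(x + 2)) - 8/(3*(x + 1)); each piece integrates to a log, atan, or power term.
Check: d/dx[-8*(log(x - 1/2) + 5*log(x + 1) - 6*log(x + 2))/15] = -8*x/(2*x**3 + 5*x**2 + x - 2) = f(x).

F(x) = -8*(log(x - 1/2) + 5*log(x + 1) - 6*log(x + 2))/15 + C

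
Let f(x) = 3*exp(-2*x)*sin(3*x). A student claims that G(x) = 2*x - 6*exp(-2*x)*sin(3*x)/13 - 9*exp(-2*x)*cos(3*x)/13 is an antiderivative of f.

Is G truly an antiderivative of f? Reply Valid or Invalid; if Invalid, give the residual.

d/dx[G] = (2*exp(2*x) + 3*sin(3*x))*exp(-2*x)
d/dx[G] - f(x) = 2 != 0.

Invalid: d/dx[G] - f = 2, which is not 0.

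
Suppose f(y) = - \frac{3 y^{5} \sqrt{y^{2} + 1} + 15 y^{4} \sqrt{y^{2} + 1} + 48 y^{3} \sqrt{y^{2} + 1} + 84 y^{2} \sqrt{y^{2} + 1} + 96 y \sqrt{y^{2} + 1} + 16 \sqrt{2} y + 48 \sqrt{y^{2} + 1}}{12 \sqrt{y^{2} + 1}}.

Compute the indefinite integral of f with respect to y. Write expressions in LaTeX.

F(y) = - \frac{4 \sqrt{2 y^{2} + 2}}{3} - \frac{\left(\frac{y^{2}}{2} + y + 2\right)^{3}}{3} + C

Differentiate the proposed F(y) back; it has to land on f(y) exactly.
Check: d/dy[- \frac{4 \sqrt{2 y^{2} + 2}}{3} - \frac{\left(\frac{y^{2}}{2} + y + 2\right)^{3}}{3}] = \frac{- 3 y^{5} \sqrt{y^{2} + 1} - 15 y^{4} \sqrt{y^{2} + 1} - 48 y^{3} \sqrt{y^{2} + 1} - 84 y^{2} \sqrt{y^{2} + 1} - 96 y \sqrt{y^{2} + 1} - 16 \sqrt{2} y - 48 \sqrt{y^{2} + 1}}{12 \sqrt{y^{2} + 1}}, which equals f(y).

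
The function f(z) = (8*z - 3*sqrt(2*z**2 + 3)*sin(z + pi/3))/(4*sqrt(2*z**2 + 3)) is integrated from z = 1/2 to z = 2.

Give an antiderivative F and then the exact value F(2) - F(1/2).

Antiderivative: F(z) = sqrt(2*z**2 + 3) + 3*cos(z + pi/3)/4; value = -sqrt(14)/2 + 3*cos(pi/3 + 2)/4 - 3*cos(1/2 + pi/3)/4 + sqrt(11)

Whatever form F(z) takes, F'(z) = f(z) is non-negotiable.
F(z) = sqrt(2*z**2 + 3) + 3*cos(z + pi/3)/4 is an antiderivative of f.
Check: d/dz[sqrt(2*z**2 + 3) + 3*cos(z + pi/3)/4] = (8*z - 3*sqrt(2*z**2 + 3)*sin(z + pi/3))/(4*sqrt(2*z**2 + 3)) = f(z).
F(2) = 3*cos(pi/3 + 2)/4 + sqrt(11); F(1/2) = 3*cos(1/2 + pi/3)/4 + sqrt(14)/2.
Integral = F(2) - F(1/2) = -sqrt(14)/2 + 3*cos(pi/3 + 2)/4 - 3*cos(1/2 + pi/3)/4 + sqrt(11).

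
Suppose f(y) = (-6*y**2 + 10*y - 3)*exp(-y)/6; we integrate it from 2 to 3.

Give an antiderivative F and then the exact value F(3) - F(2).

f has the shape u'v + uv' for u = y**2 + y/3 + 5/6 and v = exp(-y) — it is the derivative of the product u*v.
F(y) = (6*y**2 + 2*y + 5)*exp(-y)/6 is an antiderivative of f.
Check: d/dy[(6*y**2 + 2*y + 5)*exp(-y)/6] = (-6*y**2 + 10*y - 3)*exp(-y)/6 = f(y).
F(3) = 65*exp(-3)/6; F(2) = 11*exp(-2)/2.
Integral = F(3) - F(2) = -11*exp(-2)/2 + 65*exp(-3)/6.

Antiderivative: F(y) = (6*y**2 + 2*y + 5)*exp(-y)/6; value = -11*exp(-2)/2 + 65*exp(-3)/6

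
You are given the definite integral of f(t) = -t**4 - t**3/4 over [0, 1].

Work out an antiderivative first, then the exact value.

The integrand splits into summands that can be handled one at a time.
F(t) = t**4*(-16*t - 5)/80 is an antiderivative of f.
Check: d/dt[t**4*(-16*t - 5)/80] = -t**4 - t**3/4 = f(t).
F(1) = -21/80; F(0) = 0.
Integral = F(1) - F(0) = -21/80.

Antiderivative: F(t) = t**4*(-16*t - 5)/80; value = -21/80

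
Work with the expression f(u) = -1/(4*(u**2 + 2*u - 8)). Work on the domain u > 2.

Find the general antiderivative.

Factor the denominator (4*(u - 2)*(u + 4)) and decompose: f = 1/(24*(u + 4)) - 1/(24*(u - 2)); each piece integrates to a log, atan, or power term.
Check: d/du[(-log(u - 2) + log(u + 4))/24] = -1/(4*u**2 + 8*u - 32), which equals f(u).

F(u) = (-log(u - 2) + log(u + 4))/24 + C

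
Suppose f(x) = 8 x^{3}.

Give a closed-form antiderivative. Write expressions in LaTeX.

An antiderivative is F(x) = 2 x^{4}.

Check any antiderivative F(x) by computing F'(x) and comparing it with f(x).
Check: d/dx[2 x^{4}] = 8 x^{3} = f(x).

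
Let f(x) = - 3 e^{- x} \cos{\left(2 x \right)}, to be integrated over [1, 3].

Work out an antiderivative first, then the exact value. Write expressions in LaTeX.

Since d/dx undoes antidifferentiation here, F'(x) = f(x) is required of F(x).
F(x) = \frac{3 \left(- 2 \sin{\left(2 x \right)} + \cos{\left(2 x \right)}\right) e^{- x}}{5} is an antiderivative of f.
Check: d/dx[\frac{3 \left(- 2 \sin{\left(2 x \right)} + \cos{\left(2 x \right)}\right) e^{- x}}{5}] = - 3 e^{- x} \cos{\left(2 x \right)} = f(x).
F(3) = - \frac{6 \sin{\left(6 \right)}}{5 e^{3}} + \frac{3 \cos{\left(6 \right)}}{5 e^{3}}; F(1) = - \frac{6 \sin{\left(2 \right)}}{5 e} + \frac{3 \cos{\left(2 \right)}}{5 e}.
Integral = F(3) - F(1) = - \frac{6 \sin{\left(6 \right)}}{5 e^{3}} + \frac{3 \cos{\left(6 \right)}}{5 e^{3}} - \frac{3 \cos{\left(2 \right)}}{5 e} + \frac{6 \sin{\left(2 \right)}}{5 e}.

Antiderivative: F(x) = \frac{3 \left(- 2 \sin{\left(2 x \right)} + \cos{\left(2 x \right)}\right) e^{- x}}{5}; value = - \frac{6 \sin{\left(6 \right)}}{5 e^{3}} + \frac{3 \cos{\left(6 \right)}}{5 e^{3}} - \frac{3 \cos{\left(2 \right)}}{5 e} + \frac{6 \sin{\left(2 \right)}}{5 e}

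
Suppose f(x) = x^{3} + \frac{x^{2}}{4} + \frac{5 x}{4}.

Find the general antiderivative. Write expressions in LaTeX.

Integrate term by term and add the pieces.
Check: d/dx[\frac{x^{4}}{4} + \frac{x^{3}}{12} + \frac{5 x^{2}}{8}] = x^{3} + \frac{x^{2}}{4} + \frac{5 x}{4} = f(x).

F(x) = \frac{x^{4}}{4} + \frac{x^{3}}{12} + \frac{5 x^{2}}{8} + C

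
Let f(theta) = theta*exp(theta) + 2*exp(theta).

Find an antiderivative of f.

Recognize the product-rule pattern: f = u'v + uv' with u = theta + 1, v = exp(theta), so integration by parts undoes it.
Check: d/dtheta[theta*exp(theta) + exp(theta)] = theta*exp(theta) + 2*exp(theta) = f(theta).

An antiderivative is F(theta) = theta*exp(theta) + exp(theta).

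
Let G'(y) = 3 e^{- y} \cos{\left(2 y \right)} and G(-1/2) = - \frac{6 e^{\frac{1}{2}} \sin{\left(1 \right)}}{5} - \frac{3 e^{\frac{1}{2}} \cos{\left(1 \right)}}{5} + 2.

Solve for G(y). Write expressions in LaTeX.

Since d/dy undoes antidifferentiation here, G(y) must give back the stated G'(y).
A general antiderivative is \frac{6 e^{- y} \sin{\left(2 y \right)}}{5} - \frac{3 e^{- y} \cos{\left(2 y \right)}}{5} + C.
The condition gives C = - \frac{6 e^{\frac{1}{2}} \sin{\left(1 \right)}}{5} - \frac{3 e^{\frac{1}{2}} \cos{\left(1 \right)}}{5} + 2 - (- \frac{6 e^{\frac{1}{2}} \sin{\left(1 \right)}}{5} - \frac{3 e^{\frac{1}{2}} \cos{\left(1 \right)}}{5}) = 2.
So G(y) = 2 + \frac{6 e^{- y} \sin{\left(2 y \right)}}{5} - \frac{3 e^{- y} \cos{\left(2 y \right)}}{5}.
Check: d/dy[2 + \frac{6 e^{- y} \sin{\left(2 y \right)}}{5} - \frac{3 e^{- y} \cos{\left(2 y \right)}}{5}] = 3 e^{- y} \cos{\left(2 y \right)} = G'(y).

G(y) = 2 + \frac{6 e^{- y} \sin{\left(2 y \right)}}{5} - \frac{3 e^{- y} \cos{\left(2 y \right)}}{5}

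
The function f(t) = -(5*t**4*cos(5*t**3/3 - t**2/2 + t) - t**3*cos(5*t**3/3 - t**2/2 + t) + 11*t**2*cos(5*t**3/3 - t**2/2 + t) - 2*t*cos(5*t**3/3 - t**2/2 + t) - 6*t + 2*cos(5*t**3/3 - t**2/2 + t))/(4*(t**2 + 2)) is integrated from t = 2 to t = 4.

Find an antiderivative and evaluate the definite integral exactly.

Antiderivative: F(t) = (3*log(2*t**2 + 4) - sin(5*t**3/3 - t**2/2 + t))/4; value = -3*log(12)/4 - sin(308/3)/4 + sin(40/3)/4 + 3*log(36)/4

Since d/dt undoes antidifferentiation here, F'(t) = f(t) is required of F(t).
F(t) = (3*log(2*t**2 + 4) - sin(5*t**3/3 - t**2/2 + t))/4 is an antiderivative of f.
Check: d/dt[(3*log(2*t**2 + 4) - sin(5*t**3/3 - t**2/2 + t))/4] = (-5*t**4*cos(5*t**3/3 - t**2/2 + t) + t**3*cos(5*t**3/3 - t**2/2 + t) - 11*t**2*cos(5*t**3/3 - t**2/2 + t) + 2*t*cos(5*t**3/3 - t**2/2 + t) + 6*t - 2*cos(5*t**3/3 - t**2/2 + t))/(4*t**2 + 8), which equals f(t).
F(4) = -sin(308/3)/4 + 3*log(36)/4; F(2) = -sin(40/3)/4 + 3*log(12)/4.
Integral = F(4) - F(2) = -3*log(12)/4 - sin(308/3)/4 + sin(40/3)/4 + 3*log(36)/4.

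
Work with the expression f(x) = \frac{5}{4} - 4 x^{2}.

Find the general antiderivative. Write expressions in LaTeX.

For F(x) to be correct the identity F'(x) - f(x) = 0 must hold.
Check: d/dx[- \frac{4 x^{3}}{3} + \frac{5 x}{4}] = \frac{5}{4} - 4 x^{2} = f(x).

F(x) = - \frac{4 x^{3}}{3} + \frac{5 x}{4} + C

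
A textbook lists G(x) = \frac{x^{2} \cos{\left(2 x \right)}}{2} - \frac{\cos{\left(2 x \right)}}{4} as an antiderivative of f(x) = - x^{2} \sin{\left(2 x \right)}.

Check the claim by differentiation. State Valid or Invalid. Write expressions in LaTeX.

Invalid: d/dx[G] - f = x \cos{\left(2 x \right)} + \frac{\sin{\left(2 x \right)}}{2}, which is not 0.

d/dx[G] = - x^{2} \sin{\left(2 x \right)} + x \cos{\left(2 x \right)} + \frac{\sin{\left(2 x \right)}}{2}
d/dx[G] - f(x) = x \cos{\left(2 x \right)} + \frac{\sin{\left(2 x \right)}}{2} != 0.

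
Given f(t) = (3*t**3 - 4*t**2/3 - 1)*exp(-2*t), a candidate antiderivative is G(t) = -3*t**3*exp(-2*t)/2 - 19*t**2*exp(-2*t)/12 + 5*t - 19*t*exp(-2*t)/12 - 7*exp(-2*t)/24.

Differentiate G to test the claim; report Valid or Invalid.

d/dt[G] = (9*t**3 - 4*t**2 + 15*exp(2*t) - 3)*exp(-2*t)/3
d/dt[G] - f(t) = 5 != 0.

Invalid: d/dt[G] - f = 5, which is not 0.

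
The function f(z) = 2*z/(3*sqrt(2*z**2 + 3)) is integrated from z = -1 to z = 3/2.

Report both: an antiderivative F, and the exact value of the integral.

The substitution u = 2*z**2 + 3 works: f is exactly (dF/du)*(du/dz) for that inner function.
F(z) = sqrt(2*z**2 + 3)/3 is an antiderivative of f.
Check: d/dz[sqrt(2*z**2 + 3)/3] = 2*z/(3*sqrt(2*z**2 + 3)) = f(z).
F(3/2) = sqrt(30)/6; F(-1) = sqrt(5)/3.
Integral = F(3/2) - F(-1) = -sqrt(5)/3 + sqrt(30)/6.

Antiderivative: F(z) = sqrt(2*z**2 + 3)/3; value = -sqrt(5)/3 + sqrt(30)/6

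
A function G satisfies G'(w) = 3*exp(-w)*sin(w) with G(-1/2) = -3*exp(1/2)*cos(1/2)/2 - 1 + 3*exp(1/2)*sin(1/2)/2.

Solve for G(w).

Recover the given G'(w) by differentiating a candidate G(w); any mismatch rules it out.
A general antiderivative is -3*exp(-w)*sin(w)/2 - 3*exp(-w)*cos(w)/2 + C.
The condition gives C = -3*exp(1/2)*cos(1/2)/2 - 1 + 3*exp(1/2)*sin(1/2)/2 - (-3*exp(1/2)*cos(1/2)/2 + 3*exp(1/2)*sin(1/2)/2) = -1.
So G(w) = (-2*exp(w) - 3*sin(w) - 3*cos(w))*exp(-w)/2.
Check: d/dw[(-2*exp(w) - 3*sin(w) - 3*cos(w))*exp(-w)/2] = 3*exp(-w)*sin(w) = G'(w).

G(w) = (-2*exp(w) - 3*sin(w) - 3*cos(w))*exp(-w)/2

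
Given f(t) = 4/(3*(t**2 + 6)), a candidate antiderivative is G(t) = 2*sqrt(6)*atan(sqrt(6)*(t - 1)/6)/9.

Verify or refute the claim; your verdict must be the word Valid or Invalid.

d/dt[G] = 4/(3*t**2 - 6*t + 21)
d/dt[G] - f(t) = (8*t - 4)/(3*t**4 - 6*t**3 + 39*t**2 - 36*t + 126) != 0.

Invalid: d/dt[G] - f = (8*t - 4)/(3*t**4 - 6*t**3 + 39*t**2 - 36*t + 126), which is not 0.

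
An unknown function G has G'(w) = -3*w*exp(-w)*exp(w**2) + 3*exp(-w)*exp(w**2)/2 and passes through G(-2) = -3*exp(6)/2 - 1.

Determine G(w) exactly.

G'(w) matches the chain-rule pattern g'(h)*h' with inner function h(w) = w**2 - w; substituting u = h(w) collapses the integral.
A general antiderivative is -3*exp(w**2 - w)/2 + C.
The condition gives C = -3*exp(6)/2 - 1 - (-3*exp(6)/2) = -1.
So G(w) = -1 - 3*exp(-w)*exp(w**2)/2.
Check: d/dw[-1 - 3*exp(-w)*exp(w**2)/2] = (-6*w*exp(w**2) + 3*exp(w**2))*exp(-w)/2, which equals G'(w).

G(w) = -1 - 3*exp(-w)*exp(w**2)/2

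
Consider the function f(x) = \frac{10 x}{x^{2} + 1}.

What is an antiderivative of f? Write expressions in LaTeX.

The substitution u = 2 x^{2} + 2 works: f is exactly (dF/du)*(du/dx) for that inner function.
Check: d/dx[5 \log{\left(2 x^{2} + 2 \right)}] = \frac{10 x}{x^{2} + 1} = f(x).

An antiderivative is F(x) = 5 \log{\left(2 x^{2} + 2 \right)}.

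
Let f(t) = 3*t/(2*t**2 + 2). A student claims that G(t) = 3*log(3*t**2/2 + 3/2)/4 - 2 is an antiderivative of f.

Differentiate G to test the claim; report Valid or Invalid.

d/dt[G] = 3*t/(2*t**2 + 2)
This equals f(t) exactly, so the claim holds.

Valid - the claim checks out under differentiation.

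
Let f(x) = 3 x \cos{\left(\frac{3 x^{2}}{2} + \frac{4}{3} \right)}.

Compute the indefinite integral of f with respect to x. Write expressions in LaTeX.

F(x) = \sin{\left(\frac{3 x^{2}}{2} + \frac{4}{3} \right)} + C

The substitution u = \frac{3 x^{2}}{2} + \frac{4}{3} works: f is exactly (dF/du)*(du/dx) for that inner function.
Check: d/dx[\sin{\left(\frac{3 x^{2}}{2} + \frac{4}{3} \right)}] = 3 x \cos{\left(\frac{3 x^{2}}{2} + \frac{4}{3} \right)} = f(x).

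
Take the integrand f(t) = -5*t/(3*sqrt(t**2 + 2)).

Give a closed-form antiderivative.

f matches the chain-rule pattern g'(h)*h' with inner function h(t) = t**2 + 2; substituting u = h(t) collapses the integral.
Check: d/dt[-5*sqrt(t**2 + 2)/3] = -5*t/(3*sqrt(t**2 + 2)) = f(t).

An antiderivative is F(t) = -5*sqrt(t**2 + 2)/3.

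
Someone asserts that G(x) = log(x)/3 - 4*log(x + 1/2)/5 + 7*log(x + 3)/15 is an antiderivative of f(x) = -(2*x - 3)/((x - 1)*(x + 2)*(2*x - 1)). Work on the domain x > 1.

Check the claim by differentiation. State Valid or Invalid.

d/dx[G] = (1 - 2*x)/(2*x**3 + 7*x**2 + 3*x)
d/dx[G] - f(x) = (8*x**3 - 4*x**2 - 18*x + 2)/(4*x**6 + 16*x**5 + 3*x**4 - 28*x**3 - x**2 + 6*x) != 0.

Invalid: d/dx[G] - f = (8*x**3 - 4*x**2 - 18*x + 2)/(4*x**6 + 16*x**5 + 3*x**4 - 28*x**3 - x**2 + 6*x), which is not 0.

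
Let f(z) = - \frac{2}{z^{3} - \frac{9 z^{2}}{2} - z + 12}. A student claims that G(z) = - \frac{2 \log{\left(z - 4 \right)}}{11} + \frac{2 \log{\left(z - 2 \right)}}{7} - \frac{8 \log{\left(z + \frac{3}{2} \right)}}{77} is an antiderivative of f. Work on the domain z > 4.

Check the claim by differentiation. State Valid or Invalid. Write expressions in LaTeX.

d/dz[G] = - \frac{4}{2 z^{3} - 9 z^{2} - 2 z + 24}
This equals f(z) exactly, so the claim holds.

Valid - differentiating G returns exactly f.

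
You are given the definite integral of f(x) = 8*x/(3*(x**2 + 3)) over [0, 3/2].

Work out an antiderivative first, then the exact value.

The substitution u = x**2 + 3 works: f is exactly (dF/du)*(du/dx) for that inner function.
F(x) = 4*log(x**2 + 3)/3 is an antiderivative of f.
Check: d/dx[4*log(x**2 + 3)/3] = 8*x/(3*x**2 + 9), which equals f(x).
F(3/2) = 4*log(21/4)/3; F(0) = 4*log(3)/3.
Integral = F(3/2) - F(0) = -4*log(3)/3 + 4*log(21/4)/3.

Antiderivative: F(x) = 4*log(x**2 + 3)/3; value = -4*log(3)/3 + 4*log(21/4)/3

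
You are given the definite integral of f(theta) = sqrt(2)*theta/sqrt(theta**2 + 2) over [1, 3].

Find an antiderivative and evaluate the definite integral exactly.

Antiderivative: F(theta) = sqrt(2)*sqrt(theta**2 + 2); value = -sqrt(6) + sqrt(22)

The substitution u = 2*theta**2 + 4 works: f is exactly (dF/du)*(du/dtheta) for that inner function.
F(theta) = sqrt(2)*sqrt(theta**2 + 2) is an antiderivative of f.
Check: d/dtheta[sqrt(2)*sqrt(theta**2 + 2)] = sqrt(2)*theta/sqrt(theta**2 + 2) = f(theta).
F(3) = sqrt(22); F(1) = sqrt(6).
Integral = F(3) - F(1) = -sqrt(6) + sqrt(22).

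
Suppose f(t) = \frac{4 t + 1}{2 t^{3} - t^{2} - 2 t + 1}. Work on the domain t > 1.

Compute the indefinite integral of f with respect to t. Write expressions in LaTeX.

Factor the denominator (\left(t - 1\right) \left(t + 1\right) \left(2 t - 1\right)) and decompose: f = - \frac{4}{2 t - 1} - \frac{1}{2 \left(t + 1\right)} + \frac{5}{2 \left(t - 1\right)}; each piece integrates to a log, atan, or power term.
Check: d/dt[\frac{5 \log{\left(t - 1 \right)}}{2} - 2 \log{\left(t - \frac{1}{2} \right)} - \frac{\log{\left(t + 1 \right)}}{2}] = \frac{4 t + 1}{2 t^{3} - t^{2} - 2 t + 1} = f(t).

F(t) = \frac{5 \log{\left(t - 1 \right)}}{2} - 2 \log{\left(t - \frac{1}{2} \right)} - \frac{\log{\left(t + 1 \right)}}{2} + C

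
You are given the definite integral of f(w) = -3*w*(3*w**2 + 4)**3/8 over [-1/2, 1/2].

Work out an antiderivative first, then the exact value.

f matches the chain-rule pattern g'(h)*h' with inner function h(w) = 3*w**2/2 + 2; substituting u = h(w) collapses the integral.
F(w) = -(3*w**2 + 4)**4/64 is an antiderivative of f.
Check: d/dw[-(3*w**2 + 4)**4/64] = -81*w**7/8 - 81*w**5/2 - 54*w**3 - 24*w, which equals f(w).
F(1/2) = -130321/16384; F(-1/2) = -130321/16384.
Integral = F(1/2) - F(-1/2) = 0.

Antiderivative: F(w) = -(3*w**2 + 4)**4/64; value = 0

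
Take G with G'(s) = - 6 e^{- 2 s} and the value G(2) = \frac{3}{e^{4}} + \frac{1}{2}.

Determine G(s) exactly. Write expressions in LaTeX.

G(s) = \frac{1}{2} + 3 e^{- 2 s}

Whatever form G(s) takes, its d/ds must return the stated G'(s).
A general antiderivative is 3 e^{- 2 s} + C.
The condition gives C = \frac{3}{e^{4}} + \frac{1}{2} - (\frac{3}{e^{4}}) = \frac{1}{2}.
So G(s) = \frac{1}{2} + 3 e^{- 2 s}.
Check: d/ds[\frac{1}{2} + 3 e^{- 2 s}] = - 6 e^{- 2 s} = G'(s).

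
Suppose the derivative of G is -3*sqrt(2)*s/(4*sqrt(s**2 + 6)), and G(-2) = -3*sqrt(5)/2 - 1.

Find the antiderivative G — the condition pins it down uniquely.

The substitution u = s**2/2 + 3 works: G'(s) is exactly (dG/du)*(du/ds) for that inner function.
A general antiderivative is -3*sqrt(s**2/2 + 3)/2 + C.
The condition gives C = -3*sqrt(5)/2 - 1 - (-3*sqrt(5)/2) = -1.
So G(s) = -(3*sqrt(2)*sqrt(s**2 + 6) + 4)/4.
Check: d/ds[-(3*sqrt(2)*sqrt(s**2 + 6) + 4)/4] = -3*sqrt(2)*s/(4*sqrt(s**2 + 6)) = G'(s).

G(s) = -(3*sqrt(2)*sqrt(s**2 + 6) + 4)/4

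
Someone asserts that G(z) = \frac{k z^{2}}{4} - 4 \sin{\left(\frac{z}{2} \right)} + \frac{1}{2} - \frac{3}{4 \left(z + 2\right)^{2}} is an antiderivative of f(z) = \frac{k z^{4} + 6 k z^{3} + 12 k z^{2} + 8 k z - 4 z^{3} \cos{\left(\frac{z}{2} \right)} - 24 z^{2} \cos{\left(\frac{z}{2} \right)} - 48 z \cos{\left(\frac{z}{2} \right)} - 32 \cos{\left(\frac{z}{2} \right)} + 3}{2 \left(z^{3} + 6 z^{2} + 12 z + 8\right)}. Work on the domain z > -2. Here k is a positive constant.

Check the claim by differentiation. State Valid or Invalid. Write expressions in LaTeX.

d/dz[G] = \frac{k z^{4} + 6 k z^{3} + 12 k z^{2} + 8 k z - 4 z^{3} \cos{\left(\frac{z}{2} \right)} - 24 z^{2} \cos{\left(\frac{z}{2} \right)} - 48 z \cos{\left(\frac{z}{2} \right)} - 32 \cos{\left(\frac{z}{2} \right)} + 3}{2 z^{3} + 12 z^{2} + 24 z + 16}
This equals f(z) exactly, so the claim holds.

Valid - the claim checks out under differentiation.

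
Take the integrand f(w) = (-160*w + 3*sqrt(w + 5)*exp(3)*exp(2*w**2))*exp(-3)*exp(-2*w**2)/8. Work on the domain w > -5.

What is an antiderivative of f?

An antiderivative is F(w) = (w*sqrt(w + 5) + 5*sqrt(w + 5) + 20*exp(-3)*exp(-2*w**2))/4.

A first test for any F(w): its w-derivative must equal f(w) identically.
Check: d/dw[(w*sqrt(w + 5) + 5*sqrt(w + 5) + 20*exp(-3)*exp(-2*w**2))/4] = (-160*w*sqrt(w + 5) + 3*w*exp(3)*exp(2*w**2) + 15*exp(3)*exp(2*w**2))*exp(-3)*exp(-2*w**2)/(8*sqrt(w + 5)), which equals f(w).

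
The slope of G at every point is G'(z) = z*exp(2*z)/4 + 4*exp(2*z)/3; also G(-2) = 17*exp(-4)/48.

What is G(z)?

G'(z) has the shape u'v + uv' for u = z/8 + 29/48 and v = exp(2*z) — it is the derivative of the product u*v.
A general antiderivative is (6*z + 29)*exp(2*z)/48 + C.
The condition gives C = 17*exp(-4)/48 - (17*exp(-4)/48) = 0.
So G(z) = (6*z + 29)*exp(2*z)/48.
Check: d/dz[(6*z + 29)*exp(2*z)/48] = z*exp(2*z)/4 + 4*exp(2*z)/3 = G'(z).

G(z) = (6*z + 29)*exp(2*z)/48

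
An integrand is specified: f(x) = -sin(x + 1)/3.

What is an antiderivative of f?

An antiderivative is F(x) = cos(x + 1)/3.

Whatever form F(x) takes, F'(x) = f(x) is non-negotiable.
Check: d/dx[cos(x + 1)/3] = -sin(x + 1)/3 = f(x).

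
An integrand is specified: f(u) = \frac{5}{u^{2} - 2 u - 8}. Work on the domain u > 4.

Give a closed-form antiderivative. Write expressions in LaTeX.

The denominator factors as \left(u - 4\right) \left(u + 2\right); partial fractions split f into directly integrable pieces: - \frac{5}{6 \left(u + 2\right)} + \frac{5}{6 \left(u - 4\right)}.
Check: d/du[- \frac{5 \left(- \log{\left(u - 4 \right)} + \log{\left(u + 2 \right)}\right)}{6}] = \frac{5}{u^{2} - 2 u - 8} = f(u).

An antiderivative is F(u) = - \frac{5 \left(- \log{\left(u - 4 \right)} + \log{\left(u + 2 \right)}\right)}{6}.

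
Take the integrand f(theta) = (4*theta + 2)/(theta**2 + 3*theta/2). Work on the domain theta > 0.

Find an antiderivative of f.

The denominator factors as theta*(2*theta + 3); partial fractions split f into directly integrable pieces: 16/(3*(2*theta + 3)) + 4/(3*theta).
Check: d/dtheta[4*log(theta)/3 + 8*log(theta + 3/2)/3] = (8*theta + 4)/(2*theta**2 + 3*theta), which equals f(theta).

An antiderivative is F(theta) = 4*log(theta)/3 + 8*log(theta + 3/2)/3.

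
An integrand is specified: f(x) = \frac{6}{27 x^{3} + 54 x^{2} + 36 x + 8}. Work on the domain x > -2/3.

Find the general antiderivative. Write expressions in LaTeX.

Since d/dx undoes antidifferentiation here, F'(x) = f(x) is required of F(x).
Check: d/dx[- \frac{1}{\left(3 x + 2\right)^{2}}] = \frac{6}{27 x^{3} + 54 x^{2} + 36 x + 8} = f(x).

F(x) = - \frac{1}{\left(3 x + 2\right)^{2}} + C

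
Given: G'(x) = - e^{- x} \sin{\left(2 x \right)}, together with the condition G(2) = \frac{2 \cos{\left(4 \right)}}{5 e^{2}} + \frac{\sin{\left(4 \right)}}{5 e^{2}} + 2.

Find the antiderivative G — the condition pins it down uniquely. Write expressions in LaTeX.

G(x) = \frac{\left(10 e^{x} + \sin{\left(2 x \right)} + 2 \cos{\left(2 x \right)}\right) e^{- x}}{5}

Since d/dx undoes antidifferentiation here, G(x) must give back the stated G'(x).
A general antiderivative is \frac{e^{- x} \sin{\left(2 x \right)}}{5} + \frac{2 e^{- x} \cos{\left(2 x \right)}}{5} + C.
The condition gives C = \frac{2 \cos{\left(4 \right)}}{5 e^{2}} + \frac{\sin{\left(4 \right)}}{5 e^{2}} + 2 - (\frac{2 \cos{\left(4 \right)}}{5 e^{2}} + \frac{\sin{\left(4 \right)}}{5 e^{2}}) = 2.
So G(x) = \frac{\left(10 e^{x} + \sin{\left(2 x \right)} + 2 \cos{\left(2 x \right)}\right) e^{- x}}{5}.
Check: d/dx[\frac{\left(10 e^{x} + \sin{\left(2 x \right)} + 2 \cos{\left(2 x \right)}\right) e^{- x}}{5}] = - e^{- x} \sin{\left(2 x \right)} = G'(x).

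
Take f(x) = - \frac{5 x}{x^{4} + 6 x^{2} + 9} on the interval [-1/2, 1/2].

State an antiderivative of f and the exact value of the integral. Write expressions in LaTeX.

Antiderivative: F(x) = \frac{5}{2 x^{2} + 6}; value = 0

f matches the chain-rule pattern g'(h)*h' with inner function h(x) = x^{2} + 3; substituting u = h(x) collapses the integral.
F(x) = \frac{5}{2 x^{2} + 6} is an antiderivative of f.
Check: d/dx[\frac{5}{2 x^{2} + 6}] = - \frac{5 x}{x^{4} + 6 x^{2} + 9} = f(x).
F(1/2) = \frac{10}{13}; F(-1/2) = \frac{10}{13}.
Integral = F(1/2) - F(-1/2) = 0.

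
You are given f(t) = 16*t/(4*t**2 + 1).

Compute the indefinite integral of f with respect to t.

F(t) = 2*log(2*t**2 + 1/2) + C

f matches the chain-rule pattern g'(h)*h' with inner function h(t) = 2*t**2 + 1/2; substituting u = h(t) collapses the integral.
Check: d/dt[2*log(2*t**2 + 1/2)] = 16*t/(4*t**2 + 1) = f(t).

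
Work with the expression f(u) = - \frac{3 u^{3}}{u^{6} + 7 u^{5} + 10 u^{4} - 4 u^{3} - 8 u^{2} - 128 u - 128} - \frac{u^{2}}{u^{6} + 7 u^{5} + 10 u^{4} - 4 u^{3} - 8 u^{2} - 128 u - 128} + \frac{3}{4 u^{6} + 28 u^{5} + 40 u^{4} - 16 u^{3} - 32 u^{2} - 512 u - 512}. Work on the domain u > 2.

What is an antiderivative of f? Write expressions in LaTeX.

An antiderivative is F(u) = - \frac{109 \log{\left(u - 2 \right)}}{3456} - \frac{11 \log{\left(u + 1 \right)}}{540} + \frac{923 \log{\left(u + 4 \right)}}{14400} - \frac{39 \log{\left(u^{2} + 4 \right)}}{6400} - \frac{307 \operatorname{atan}{\left(\frac{u}{2} \right)}}{3200} - \frac{707}{1440 u + 5760}.

The denominator factors as 4 \left(u - 2\right) \left(u + 1\right) \left(u + 4\right)^{2} \left(u^{2} + 4\right); partial fractions split f into directly integrable pieces: - \frac{39 u + 614}{3200 \left(u^{2} + 4\right)} + \frac{923}{14400 \left(u + 4\right)} + \frac{707}{1440 \left(u + 4\right)^{2}} - \frac{11}{540 \left(u + 1\right)} - \frac{109}{3456 \left(u - 2\right)}.
Check: d/du[- \frac{109 \log{\left(u - 2 \right)}}{3456} - \frac{11 \log{\left(u + 1 \right)}}{540} + \frac{923 \log{\left(u + 4 \right)}}{14400} - \frac{39 \log{\left(u^{2} + 4 \right)}}{6400} - \frac{307 \operatorname{atan}{\left(\frac{u}{2} \right)}}{3200} - \frac{707}{1440 u + 5760}] = \frac{- 12 u^{3} - 4 u^{2} + 3}{4 u^{6} + 28 u^{5} + 40 u^{4} - 16 u^{3} - 32 u^{2} - 512 u - 512}, which equals f(u).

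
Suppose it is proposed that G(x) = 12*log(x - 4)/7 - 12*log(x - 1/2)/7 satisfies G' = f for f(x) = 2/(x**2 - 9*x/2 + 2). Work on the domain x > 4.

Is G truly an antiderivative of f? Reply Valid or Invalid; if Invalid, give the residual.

Invalid: d/dx[G] - f = 8/(2*x**2 - 9*x + 4), which is not 0.

d/dx[G] = 12/(2*x**2 - 9*x + 4)
d/dx[G] - f(x) = 8/(2*x**2 - 9*x + 4) != 0.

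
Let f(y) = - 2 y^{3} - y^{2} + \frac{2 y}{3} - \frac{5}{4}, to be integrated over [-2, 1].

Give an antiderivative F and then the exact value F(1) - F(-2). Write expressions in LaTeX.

Antiderivative: F(y) = - \frac{y^{4}}{2} - \frac{y^{3}}{3} + \frac{y^{2}}{3} - \frac{5 y}{4}; value = - \frac{1}{4}

Integrate term by term and add the pieces.
F(y) = - \frac{y^{4}}{2} - \frac{y^{3}}{3} + \frac{y^{2}}{3} - \frac{5 y}{4} is an antiderivative of f.
Check: d/dy[- \frac{y^{4}}{2} - \frac{y^{3}}{3} + \frac{y^{2}}{3} - \frac{5 y}{4}] = - 2 y^{3} - y^{2} + \frac{2 y}{3} - \frac{5}{4} = f(y).
F(1) = - \frac{7}{4}; F(-2) = - \frac{3}{2}.
Integral = F(1) - F(-2) = - \frac{1}{4}.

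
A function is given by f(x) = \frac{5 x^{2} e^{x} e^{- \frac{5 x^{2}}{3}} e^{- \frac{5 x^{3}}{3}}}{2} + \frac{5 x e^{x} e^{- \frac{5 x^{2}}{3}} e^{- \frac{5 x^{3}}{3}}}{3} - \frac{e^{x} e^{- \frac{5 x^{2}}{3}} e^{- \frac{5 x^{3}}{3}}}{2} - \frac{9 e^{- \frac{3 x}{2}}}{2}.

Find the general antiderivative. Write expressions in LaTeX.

The integrand splits into summands that can be handled one at a time.
Check: d/dx[\frac{\left(- e^{\frac{5 x}{2}} e^{- \frac{5 x^{2}}{3}} e^{- \frac{5 x^{3}}{3}} + 6\right) e^{- \frac{3 x}{2}}}{2}] = \frac{\left(15 x^{2} e^{\frac{5 x}{2}} + 10 x e^{\frac{5 x}{2}} - 3 e^{\frac{5 x}{2}} - 27 e^{\frac{5 x^{2}}{3}} e^{\frac{5 x^{3}}{3}}\right) e^{- \frac{3 x}{2}} e^{- \frac{5 x^{2}}{3}} e^{- \frac{5 x^{3}}{3}}}{6}, which equals f(x).

F(x) = \frac{\left(- e^{\frac{5 x}{2}} e^{- \frac{5 x^{2}}{3}} e^{- \frac{5 x^{3}}{3}} + 6\right) e^{- \frac{3 x}{2}}}{2} + C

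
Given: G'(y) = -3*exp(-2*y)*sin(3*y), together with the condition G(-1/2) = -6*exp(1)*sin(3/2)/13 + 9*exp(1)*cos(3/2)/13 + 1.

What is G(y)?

The proposed G(y) is checked by its d/dy: the result must match the given G'(y).
A general antiderivative is 6*exp(-2*y)*sin(3*y)/13 + 9*exp(-2*y)*cos(3*y)/13 + C.
The condition gives C = -6*exp(1)*sin(3/2)/13 + 9*exp(1)*cos(3/2)/13 + 1 - (-6*exp(1)*sin(3/2)/13 + 9*exp(1)*cos(3/2)/13) = 1.
So G(y) = 1 + 6*exp(-2*y)*sin(3*y)/13 + 9*exp(-2*y)*cos(3*y)/13.
Check: d/dy[1 + 6*exp(-2*y)*sin(3*y)/13 + 9*exp(-2*y)*cos(3*y)/13] = -3*exp(-2*y)*sin(3*y) = G'(y).

G(y) = 1 + 6*exp(-2*y)*sin(3*y)/13 + 9*exp(-2*y)*cos(3*y)/13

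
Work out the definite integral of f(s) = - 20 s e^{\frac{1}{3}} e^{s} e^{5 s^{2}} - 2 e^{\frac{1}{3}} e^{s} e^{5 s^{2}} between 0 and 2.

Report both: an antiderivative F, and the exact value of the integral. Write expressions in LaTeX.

Antiderivative: F(s) = - 2 e^{5 s^{2} + s + \frac{1}{3}}; value = - 2 e^{\frac{67}{3}} + 2 e^{\frac{1}{3}}

f matches the chain-rule pattern g'(h)*h' with inner function h(s) = 5 s^{2} + s + \frac{1}{3}; substituting u = h(s) collapses the integral.
F(s) = - 2 e^{5 s^{2} + s + \frac{1}{3}} is an antiderivative of f.
Check: d/ds[- 2 e^{5 s^{2} + s + \frac{1}{3}}] = - 20 s e^{\frac{1}{3}} e^{s} e^{5 s^{2}} - 2 e^{\frac{1}{3}} e^{s} e^{5 s^{2}} = f(s).
F(2) = - 2 e^{\frac{67}{3}}; F(0) = - 2 e^{\frac{1}{3}}.
Integral = F(2) - F(0) = - 2 e^{\frac{67}{3}} + 2 e^{\frac{1}{3}}.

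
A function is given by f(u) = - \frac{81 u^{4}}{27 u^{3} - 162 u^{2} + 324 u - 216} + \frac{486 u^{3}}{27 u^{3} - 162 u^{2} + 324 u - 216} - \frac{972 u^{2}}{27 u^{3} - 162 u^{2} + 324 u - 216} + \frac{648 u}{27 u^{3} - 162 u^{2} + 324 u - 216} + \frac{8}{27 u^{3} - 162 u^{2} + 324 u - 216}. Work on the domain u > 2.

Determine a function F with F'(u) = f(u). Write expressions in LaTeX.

An antiderivative is F(u) = - \frac{162 u^{4} - 648 u^{3} + 675 u^{2} - 108 u + 124}{108 \left(u - 2\right)^{2}}.

The integrand splits into summands that can be handled one at a time.
Check: d/du[- \frac{162 u^{4} - 648 u^{3} + 675 u^{2} - 108 u + 124}{108 \left(u - 2\right)^{2}}] = \frac{- 81 u^{4} + 486 u^{3} - 972 u^{2} + 648 u + 8}{27 u^{3} - 162 u^{2} + 324 u - 216}, which equals f(u).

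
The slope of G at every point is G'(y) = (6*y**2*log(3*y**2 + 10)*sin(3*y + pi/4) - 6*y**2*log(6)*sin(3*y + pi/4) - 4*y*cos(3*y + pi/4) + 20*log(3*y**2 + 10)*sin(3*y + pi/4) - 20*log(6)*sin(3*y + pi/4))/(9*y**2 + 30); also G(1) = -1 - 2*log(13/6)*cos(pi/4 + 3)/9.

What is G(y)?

G'(y) has the shape u'v + uv' for u = -2*cos(3*y + pi/4)/9 and v = log(y**2/2 + 5/3) — it is the derivative of the product u*v.
A general antiderivative is -2*log(y**2/2 + 5/3)*cos(3*y + pi/4)/9 + C.
The condition gives C = -1 - 2*log(13/6)*cos(pi/4 + 3)/9 - (-2*log(13/6)*cos(pi/4 + 3)/9) = -1.
So G(y) = -2*log(y**2/2 + 5/3)*cos(3*y + pi/4)/9 - 1.
Check: d/dy[-2*log(y**2/2 + 5/3)*cos(3*y + pi/4)/9 - 1] = (6*y**2*log(3*y**2 + 10)*sin(3*y + pi/4) - 6*y**2*log(6)*sin(3*y + pi/4) - 4*y*cos(3*y + pi/4) + 20*log(3*y**2 + 10)*sin(3*y + pi/4) - 20*log(6)*sin(3*y + pi/4))/(9*y**2 + 30) = G'(y).

G(y) = -2*log(y**2/2 + 5/3)*cos(3*y + pi/4)/9 - 1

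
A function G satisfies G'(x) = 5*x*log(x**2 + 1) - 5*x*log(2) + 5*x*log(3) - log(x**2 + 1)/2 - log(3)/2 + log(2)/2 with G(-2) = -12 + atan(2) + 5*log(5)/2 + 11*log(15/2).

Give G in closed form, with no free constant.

G(x) = (-5*x**2 + x*(5*x - 1)*log(3*x**2/2 + 3/2) + 2*x + 5*log(x**2 + 1) - 2*atan(x))/2

Integrate term by term and add the pieces.
A general antiderivative is -5*x**2/2 + x + (5*x**2/2 - x/2)*log(3*x**2/2 + 3/2) + 5*log(x**2 + 1)/2 - atan(x) + C.
The condition gives C = -12 + atan(2) + 5*log(5)/2 + 11*log(15/2) - (-12 + atan(2) + 5*log(5)/2 + 11*log(15/2)) = 0.
So G(x) = (-5*x**2 + x*(5*x - 1)*log(3*x**2/2 + 3/2) + 2*x + 5*log(x**2 + 1) - 2*atan(x))/2.
Check: d/dx[(-5*x**2 + x*(5*x - 1)*log(3*x**2/2 + 3/2) + 2*x + 5*log(x**2 + 1) - 2*atan(x))/2] = 5*x*log(x**2 + 1) - 5*x*log(2) + 5*x*log(3) - log(x**2 + 1)/2 - log(3)/2 + log(2)/2 = G'(x).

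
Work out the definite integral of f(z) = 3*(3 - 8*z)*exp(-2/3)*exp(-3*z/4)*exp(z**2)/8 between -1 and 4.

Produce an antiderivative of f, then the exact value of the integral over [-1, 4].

f matches the chain-rule pattern g'(h)*h' with inner function h(z) = z**2 - 3*z/4 - 2/3; substituting u = h(z) collapses the integral.
F(z) = -3*exp(-2/3)*exp(-3*z/4)*exp(z**2)/2 is an antiderivative of f.
Check: d/dz[-3*exp(-2/3)*exp(-3*z/4)*exp(z**2)/2] = (-24*z*exp(z**2) + 9*exp(z**2))*exp(-2/3)*exp(-3*z/4)/8, which equals f(z).
F(4) = -3*exp(37/3)/2; F(-1) = -3*exp(13/12)/2.
Integral = F(4) - F(-1) = -3*exp(37/3)/2 + 3*exp(13/12)/2.

Antiderivative: F(z) = -3*exp(-2/3)*exp(-3*z/4)*exp(z**2)/2; value = -3*exp(37/3)/2 + 3*exp(13/12)/2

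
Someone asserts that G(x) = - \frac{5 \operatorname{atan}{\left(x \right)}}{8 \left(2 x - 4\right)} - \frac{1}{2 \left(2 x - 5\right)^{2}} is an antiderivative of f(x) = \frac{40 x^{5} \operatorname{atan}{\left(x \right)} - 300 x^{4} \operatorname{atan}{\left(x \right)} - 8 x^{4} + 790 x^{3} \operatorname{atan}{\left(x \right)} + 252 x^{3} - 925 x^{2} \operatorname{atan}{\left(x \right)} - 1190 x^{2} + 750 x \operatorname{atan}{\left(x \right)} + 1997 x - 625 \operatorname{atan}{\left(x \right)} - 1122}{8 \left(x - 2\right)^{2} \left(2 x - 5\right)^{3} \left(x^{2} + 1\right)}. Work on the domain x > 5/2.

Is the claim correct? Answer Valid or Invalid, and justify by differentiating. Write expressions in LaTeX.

d/dx[G] = \frac{40 x^{5} \operatorname{atan}{\left(x \right)} - 300 x^{4} \operatorname{atan}{\left(x \right)} - 8 x^{4} + 790 x^{3} \operatorname{atan}{\left(x \right)} + 252 x^{3} - 925 x^{2} \operatorname{atan}{\left(x \right)} - 1190 x^{2} + 750 x \operatorname{atan}{\left(x \right)} + 1997 x - 625 \operatorname{atan}{\left(x \right)} - 1122}{128 x^{7} - 1472 x^{6} + 6880 x^{5} - 16912 x^{4} + 24352 x^{3} - 23440 x^{2} + 17600 x - 8000}
d/dx[G] - f(x) = \frac{- 40 x^{5} \operatorname{atan}{\left(x \right)} + 300 x^{4} \operatorname{atan}{\left(x \right)} + 8 x^{4} - 790 x^{3} \operatorname{atan}{\left(x \right)} - 252 x^{3} + 925 x^{2} \operatorname{atan}{\left(x \right)} + 1190 x^{2} - 750 x \operatorname{atan}{\left(x \right)} - 1997 x + 625 \operatorname{atan}{\left(x \right)} + 1122}{128 x^{7} - 1472 x^{6} + 6880 x^{5} - 16912 x^{4} + 24352 x^{3} - 23440 x^{2} + 17600 x - 8000} != 0.

Invalid: d/dx[G] - f = \frac{- 40 x^{5} \operatorname{atan}{\left(x \right)} + 300 x^{4} \operatorname{atan}{\left(x \right)} + 8 x^{4} - 790 x^{3} \operatorname{atan}{\left(x \right)} - 252 x^{3} + 925 x^{2} \operatorname{atan}{\left(x \right)} + 1190 x^{2} - 750 x \operatorname{atan}{\left(x \right)} - 1997 x + 625 \operatorname{atan}{\left(x \right)} + 1122}{128 x^{7} - 1472 x^{6} + 6880 x^{5} - 16912 x^{4} + 24352 x^{3} - 23440 x^{2} + 17600 x - 8000}, which is not 0.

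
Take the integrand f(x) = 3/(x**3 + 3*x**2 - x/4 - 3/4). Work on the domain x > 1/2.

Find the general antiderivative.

F(x) = 6*(5*log(x - 1/2) - 7*log(x + 1/2) + 2*log(x + 3))/35 + C

Factor the denominator ((x + 3)*(2*x - 1)*(2*x + 1)) and decompose: f = -12/(5*(2*x + 1)) + 12/(7*(2*x - 1)) + 12/(35*(x + 3)); each piece integrates to a log, atan, or power term.
Check: d/dx[6*(5*log(x - 1/2) - 7*log(x + 1/2) + 2*log(x + 3))/35] = 12/(4*x**3 + 12*x**2 - x - 3), which equals f(x).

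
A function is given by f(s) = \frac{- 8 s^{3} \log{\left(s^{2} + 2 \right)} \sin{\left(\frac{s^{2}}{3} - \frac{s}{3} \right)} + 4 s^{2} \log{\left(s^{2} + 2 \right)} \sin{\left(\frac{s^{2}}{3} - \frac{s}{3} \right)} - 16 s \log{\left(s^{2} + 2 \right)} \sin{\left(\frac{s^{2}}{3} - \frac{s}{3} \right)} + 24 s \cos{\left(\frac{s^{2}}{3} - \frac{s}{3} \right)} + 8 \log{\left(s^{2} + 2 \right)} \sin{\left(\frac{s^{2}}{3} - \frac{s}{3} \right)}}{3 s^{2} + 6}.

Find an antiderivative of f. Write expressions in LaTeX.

An antiderivative is F(s) = 4 \log{\left(s^{2} + 2 \right)} \cos{\left(\frac{s^{2}}{3} - \frac{s}{3} \right)}.

Recognize the product-rule pattern: f = u'v + uv' with u = 4 \cos{\left(\frac{s^{2}}{3} - \frac{s}{3} \right)}, v = \log{\left(s^{2} + 2 \right)}, so integration by parts undoes it.
Check: d/ds[4 \log{\left(s^{2} + 2 \right)} \cos{\left(\frac{s^{2}}{3} - \frac{s}{3} \right)}] = \frac{- 8 s^{3} \log{\left(s^{2} + 2 \right)} \sin{\left(\frac{s^{2}}{3} - \frac{s}{3} \right)} + 4 s^{2} \log{\left(s^{2} + 2 \right)} \sin{\left(\frac{s^{2}}{3} - \frac{s}{3} \right)} - 16 s \log{\left(s^{2} + 2 \right)} \sin{\left(\frac{s^{2}}{3} - \frac{s}{3} \right)} + 24 s \cos{\left(\frac{s^{2}}{3} - \frac{s}{3} \right)} + 8 \log{\left(s^{2} + 2 \right)} \sin{\left(\frac{s^{2}}{3} - \frac{s}{3} \right)}}{3 s^{2} + 6} = f(s).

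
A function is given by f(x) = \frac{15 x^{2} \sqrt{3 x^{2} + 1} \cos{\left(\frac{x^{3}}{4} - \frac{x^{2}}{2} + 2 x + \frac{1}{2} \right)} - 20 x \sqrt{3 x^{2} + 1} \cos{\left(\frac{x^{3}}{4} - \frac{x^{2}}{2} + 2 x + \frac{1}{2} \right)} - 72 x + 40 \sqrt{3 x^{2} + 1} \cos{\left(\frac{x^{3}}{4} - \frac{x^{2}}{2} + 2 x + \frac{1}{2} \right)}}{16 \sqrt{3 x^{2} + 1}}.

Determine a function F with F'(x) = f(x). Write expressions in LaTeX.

An antiderivative is F(x) = \frac{- 6 \sqrt{3 x^{2} + 1} + 5 \sin{\left(\frac{x^{3}}{4} - \frac{x^{2}}{2} + 2 x + \frac{1}{2} \right)}}{4}.

Recover f(x) by differentiating a candidate F(x); any mismatch rules it out.
Check: d/dx[\frac{- 6 \sqrt{3 x^{2} + 1} + 5 \sin{\left(\frac{x^{3}}{4} - \frac{x^{2}}{2} + 2 x + \frac{1}{2} \right)}}{4}] = \frac{15 x^{2} \sqrt{3 x^{2} + 1} \cos{\left(\frac{x^{3}}{4} - \frac{x^{2}}{2} + 2 x + \frac{1}{2} \right)} - 20 x \sqrt{3 x^{2} + 1} \cos{\left(\frac{x^{3}}{4} - \frac{x^{2}}{2} + 2 x + \frac{1}{2} \right)} - 72 x + 40 \sqrt{3 x^{2} + 1} \cos{\left(\frac{x^{3}}{4} - \frac{x^{2}}{2} + 2 x + \frac{1}{2} \right)}}{16 \sqrt{3 x^{2} + 1}} = f(x).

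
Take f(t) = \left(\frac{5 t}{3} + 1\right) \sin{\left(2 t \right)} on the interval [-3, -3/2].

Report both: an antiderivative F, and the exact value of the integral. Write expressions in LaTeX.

Whatever form F(t) takes, F'(t) = f(t) is non-negotiable.
F(t) = - \frac{5 t \cos{\left(2 t \right)}}{6} + \frac{5 \sin{\left(2 t \right)}}{12} - \frac{\cos{\left(2 t \right)}}{2} is an antiderivative of f.
Check: d/dt[- \frac{5 t \cos{\left(2 t \right)}}{6} + \frac{5 \sin{\left(2 t \right)}}{12} - \frac{\cos{\left(2 t \right)}}{2}] = \frac{5 t \sin{\left(2 t \right)}}{3} + \sin{\left(2 t \right)}, which equals f(t).
F(-3/2) = \frac{3 \cos{\left(3 \right)}}{4} - \frac{5 \sin{\left(3 \right)}}{12}; F(-3) = - \frac{5 \sin{\left(6 \right)}}{12} + 2 \cos{\left(6 \right)}.
Integral = F(-3/2) - F(-3) = - 2 \cos{\left(6 \right)} + \frac{3 \cos{\left(3 \right)}}{4} + \frac{5 \sin{\left(6 \right)}}{12} - \frac{5 \sin{\left(3 \right)}}{12}.

Antiderivative: F(t) = - \frac{5 t \cos{\left(2 t \right)}}{6} + \frac{5 \sin{\left(2 t \right)}}{12} - \frac{\cos{\left(2 t \right)}}{2}; value = - 2 \cos{\left(6 \right)} + \frac{3 \cos{\left(3 \right)}}{4} + \frac{5 \sin{\left(6 \right)}}{12} - \frac{5 \sin{\left(3 \right)}}{12}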